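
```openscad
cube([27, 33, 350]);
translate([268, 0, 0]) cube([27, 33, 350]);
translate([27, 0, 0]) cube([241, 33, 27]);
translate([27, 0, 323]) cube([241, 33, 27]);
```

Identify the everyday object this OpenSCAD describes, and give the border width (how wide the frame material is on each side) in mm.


A picture frame. The border width is 27 mm.

Four thin pieces enclosing a rectangular opening — a picture frame. The two full-height stiles are 350 mm tall; the top rail sits at z = 323 and is 27 mm tall, so the border above the opening is 350 − 323 = 27 mm, matching the stile x-width.


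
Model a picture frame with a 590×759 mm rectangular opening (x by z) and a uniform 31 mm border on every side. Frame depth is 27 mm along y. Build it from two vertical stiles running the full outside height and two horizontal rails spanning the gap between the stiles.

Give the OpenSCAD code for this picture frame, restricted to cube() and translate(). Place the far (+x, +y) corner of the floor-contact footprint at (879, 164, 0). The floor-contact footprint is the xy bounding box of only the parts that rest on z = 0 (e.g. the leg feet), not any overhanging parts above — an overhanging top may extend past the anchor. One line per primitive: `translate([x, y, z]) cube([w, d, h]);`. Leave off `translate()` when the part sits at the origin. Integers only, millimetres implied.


translate([227, 137, 0]) cube([31, 27, 821]);
translate([848, 137, 0]) cube([31, 27, 821]);
translate([258, 137, 0]) cube([590, 27, 31]);
translate([258, 137, 790]) cube([590, 27, 31]);


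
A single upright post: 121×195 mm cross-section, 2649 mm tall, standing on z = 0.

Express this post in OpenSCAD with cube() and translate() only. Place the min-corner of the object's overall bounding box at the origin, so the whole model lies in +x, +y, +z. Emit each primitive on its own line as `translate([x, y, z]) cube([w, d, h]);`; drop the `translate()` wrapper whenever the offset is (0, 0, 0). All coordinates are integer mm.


cube([121, 195, 2649]);


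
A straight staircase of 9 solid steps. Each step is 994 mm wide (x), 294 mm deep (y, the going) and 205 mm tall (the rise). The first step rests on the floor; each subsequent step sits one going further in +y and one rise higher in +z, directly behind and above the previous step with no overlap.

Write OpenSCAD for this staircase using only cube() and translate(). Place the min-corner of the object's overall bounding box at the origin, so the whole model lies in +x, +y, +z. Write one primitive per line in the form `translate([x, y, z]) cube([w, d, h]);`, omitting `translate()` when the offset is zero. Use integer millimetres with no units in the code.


cube([994, 294, 205]);
translate([0, 294, 205]) cube([994, 294, 205]);
translate([0, 588, 410]) cube([994, 294, 205]);
translate([0, 882, 615]) cube([994, 294, 205]);
translate([0, 1176, 820]) cube([994, 294, 205]);
translate([0, 1470, 1025]) cube([994, 294, 205]);
translate([0, 1764, 1230]) cube([994, 294, 205]);
translate([0, 2058, 1435]) cube([994, 294, 205]);
translate([0, 2352, 1640]) cube([994, 294, 205]);


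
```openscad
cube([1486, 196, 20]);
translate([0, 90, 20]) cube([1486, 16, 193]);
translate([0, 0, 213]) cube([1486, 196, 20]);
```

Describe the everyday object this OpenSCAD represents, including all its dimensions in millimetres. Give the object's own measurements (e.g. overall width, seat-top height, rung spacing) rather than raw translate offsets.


An I-beam lying along x, 1486 mm long. Overall section height 233 mm. Two flanges 196 mm wide (y) and 20 mm thick, one on the floor and one at the top; a web 16 mm thick runs between them, centred on the flange width.


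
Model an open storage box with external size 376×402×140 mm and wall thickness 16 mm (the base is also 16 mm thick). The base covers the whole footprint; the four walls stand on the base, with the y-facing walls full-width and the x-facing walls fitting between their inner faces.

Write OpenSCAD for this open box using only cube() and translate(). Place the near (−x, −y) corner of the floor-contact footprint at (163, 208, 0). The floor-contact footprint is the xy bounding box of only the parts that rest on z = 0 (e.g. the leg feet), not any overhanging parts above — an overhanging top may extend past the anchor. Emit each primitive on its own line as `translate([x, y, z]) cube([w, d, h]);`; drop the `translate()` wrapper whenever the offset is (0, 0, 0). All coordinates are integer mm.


translate([163, 208, 0]) cube([376, 402, 16]);
translate([163, 208, 16]) cube([376, 16, 124]);
translate([163, 594, 16]) cube([376, 16, 124]);
translate([163, 224, 16]) cube([16, 370, 124]);
translate([523, 224, 16]) cube([16, 370, 124]);


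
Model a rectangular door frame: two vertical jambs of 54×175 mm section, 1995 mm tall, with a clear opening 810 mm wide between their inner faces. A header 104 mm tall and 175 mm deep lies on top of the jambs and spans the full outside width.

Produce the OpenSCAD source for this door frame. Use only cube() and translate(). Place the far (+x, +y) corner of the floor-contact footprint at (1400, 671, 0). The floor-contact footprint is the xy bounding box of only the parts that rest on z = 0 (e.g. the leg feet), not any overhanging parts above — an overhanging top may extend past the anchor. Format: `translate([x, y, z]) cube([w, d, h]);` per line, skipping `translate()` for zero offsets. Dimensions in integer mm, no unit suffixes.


translate([482, 496, 0]) cube([54, 175, 1995]);
translate([1346, 496, 0]) cube([54, 175, 1995]);
translate([482, 496, 1995]) cube([918, 175, 104]);


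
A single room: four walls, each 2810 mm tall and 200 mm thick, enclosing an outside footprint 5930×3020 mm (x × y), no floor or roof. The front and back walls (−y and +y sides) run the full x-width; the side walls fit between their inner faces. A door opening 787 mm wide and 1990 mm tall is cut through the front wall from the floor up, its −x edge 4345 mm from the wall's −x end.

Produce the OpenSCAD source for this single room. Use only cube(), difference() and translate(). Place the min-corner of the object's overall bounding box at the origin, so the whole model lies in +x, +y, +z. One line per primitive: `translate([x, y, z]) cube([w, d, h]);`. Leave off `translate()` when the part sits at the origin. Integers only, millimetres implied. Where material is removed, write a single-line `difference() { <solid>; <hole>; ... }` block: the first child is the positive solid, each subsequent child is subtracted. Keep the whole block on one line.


difference() { cube([5930, 200, 2810]); translate([4345, 0, 0]) cube([787, 200, 1990]); }
translate([0, 2820, 0]) cube([5930, 200, 2810]);
translate([0, 200, 0]) cube([200, 2620, 2810]);
translate([5730, 200, 0]) cube([200, 2620, 2810]);


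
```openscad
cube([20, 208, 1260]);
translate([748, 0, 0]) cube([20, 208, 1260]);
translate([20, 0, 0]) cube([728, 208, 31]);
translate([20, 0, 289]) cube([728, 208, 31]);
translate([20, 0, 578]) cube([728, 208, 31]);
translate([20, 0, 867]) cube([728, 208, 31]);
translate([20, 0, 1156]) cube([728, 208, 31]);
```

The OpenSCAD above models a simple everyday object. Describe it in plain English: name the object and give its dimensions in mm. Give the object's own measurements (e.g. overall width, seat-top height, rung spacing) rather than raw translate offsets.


An open bookshelf. Two side panels, each 20 mm thick, 208 mm deep and 1260 mm tall, stand 768 mm apart (outside-to-outside). Between them sit 5 shelves, each 31 mm thick and 208 mm deep, spanning the full gap between the sides. The bottom shelf rests on the floor (its underside at z = 0) and the clear gap between one shelf's top and the next shelf's underside is 258 mm.


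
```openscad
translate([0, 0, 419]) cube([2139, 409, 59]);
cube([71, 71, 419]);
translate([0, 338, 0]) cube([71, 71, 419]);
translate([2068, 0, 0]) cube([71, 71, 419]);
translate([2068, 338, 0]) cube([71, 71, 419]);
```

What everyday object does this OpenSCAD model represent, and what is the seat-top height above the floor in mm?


A bench. The seat-top height is 478 mm.

A long slab on four corner posts — a bench. The slab sits at z = 419 with thickness 59, so the top is 419 + 59 = 478 mm.


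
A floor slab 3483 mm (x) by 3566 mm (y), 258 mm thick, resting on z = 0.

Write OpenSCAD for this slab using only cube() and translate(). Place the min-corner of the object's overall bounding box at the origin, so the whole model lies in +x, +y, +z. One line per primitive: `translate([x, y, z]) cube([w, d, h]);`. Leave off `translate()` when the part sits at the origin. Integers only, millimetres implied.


cube([3483, 3566, 258]);


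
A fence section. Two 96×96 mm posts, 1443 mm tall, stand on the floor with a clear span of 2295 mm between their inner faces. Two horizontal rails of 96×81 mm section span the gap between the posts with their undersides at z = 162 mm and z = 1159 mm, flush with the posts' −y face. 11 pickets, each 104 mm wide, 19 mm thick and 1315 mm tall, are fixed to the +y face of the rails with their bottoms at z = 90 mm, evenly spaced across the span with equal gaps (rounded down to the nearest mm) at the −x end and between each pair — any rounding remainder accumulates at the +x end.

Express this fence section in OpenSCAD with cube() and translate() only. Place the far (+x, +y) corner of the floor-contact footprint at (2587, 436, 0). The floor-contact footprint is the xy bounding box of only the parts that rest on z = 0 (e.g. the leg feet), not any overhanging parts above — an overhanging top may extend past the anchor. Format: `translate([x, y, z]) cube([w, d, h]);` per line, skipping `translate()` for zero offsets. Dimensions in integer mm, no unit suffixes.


translate([100, 340, 0]) cube([96, 96, 1443]);
translate([2491, 340, 0]) cube([96, 96, 1443]);
translate([196, 340, 162]) cube([2295, 96, 81]);
translate([196, 340, 1159]) cube([2295, 96, 81]);
translate([291, 436, 90]) cube([104, 19, 1315]);
translate([490, 436, 90]) cube([104, 19, 1315]);
translate([689, 436, 90]) cube([104, 19, 1315]);
translate([888, 436, 90]) cube([104, 19, 1315]);
translate([1087, 436, 90]) cube([104, 19, 1315]);
translate([1286, 436, 90]) cube([104, 19, 1315]);
translate([1485, 436, 90]) cube([104, 19, 1315]);
translate([1684, 436, 90]) cube([104, 19, 1315]);
translate([1883, 436, 90]) cube([104, 19, 1315]);
translate([2082, 436, 90]) cube([104, 19, 1315]);
translate([2281, 436, 90]) cube([104, 19, 1315]);


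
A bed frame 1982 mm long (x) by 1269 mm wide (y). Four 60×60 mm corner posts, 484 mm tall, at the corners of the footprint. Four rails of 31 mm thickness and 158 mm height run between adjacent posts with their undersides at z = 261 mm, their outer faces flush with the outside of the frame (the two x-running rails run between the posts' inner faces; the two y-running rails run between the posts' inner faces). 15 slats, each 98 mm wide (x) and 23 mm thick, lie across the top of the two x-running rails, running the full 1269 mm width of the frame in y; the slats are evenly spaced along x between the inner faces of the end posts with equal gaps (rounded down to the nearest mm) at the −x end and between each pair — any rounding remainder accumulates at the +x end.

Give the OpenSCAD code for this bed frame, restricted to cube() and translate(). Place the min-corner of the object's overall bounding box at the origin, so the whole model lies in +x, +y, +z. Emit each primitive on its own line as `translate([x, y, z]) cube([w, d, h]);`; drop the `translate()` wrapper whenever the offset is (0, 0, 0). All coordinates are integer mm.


cube([60, 60, 484]);
translate([0, 1209, 0]) cube([60, 60, 484]);
translate([1922, 0, 0]) cube([60, 60, 484]);
translate([1922, 1209, 0]) cube([60, 60, 484]);
translate([60, 0, 261]) cube([1862, 31, 158]);
translate([60, 1238, 261]) cube([1862, 31, 158]);
translate([0, 60, 261]) cube([31, 1149, 158]);
translate([1951, 60, 261]) cube([31, 1149, 158]);
translate([84, 0, 419]) cube([98, 1269, 23]);
translate([206, 0, 419]) cube([98, 1269, 23]);
translate([328, 0, 419]) cube([98, 1269, 23]);
translate([450, 0, 419]) cube([98, 1269, 23]);
translate([572, 0, 419]) cube([98, 1269, 23]);
translate([694, 0, 419]) cube([98, 1269, 23]);
translate([816, 0, 419]) cube([98, 1269, 23]);
translate([938, 0, 419]) cube([98, 1269, 23]);
translate([1060, 0, 419]) cube([98, 1269, 23]);
translate([1182, 0, 419]) cube([98, 1269, 23]);
translate([1304, 0, 419]) cube([98, 1269, 23]);
translate([1426, 0, 419]) cube([98, 1269, 23]);
translate([1548, 0, 419]) cube([98, 1269, 23]);
translate([1670, 0, 419]) cube([98, 1269, 23]);
translate([1792, 0, 419]) cube([98, 1269, 23]);


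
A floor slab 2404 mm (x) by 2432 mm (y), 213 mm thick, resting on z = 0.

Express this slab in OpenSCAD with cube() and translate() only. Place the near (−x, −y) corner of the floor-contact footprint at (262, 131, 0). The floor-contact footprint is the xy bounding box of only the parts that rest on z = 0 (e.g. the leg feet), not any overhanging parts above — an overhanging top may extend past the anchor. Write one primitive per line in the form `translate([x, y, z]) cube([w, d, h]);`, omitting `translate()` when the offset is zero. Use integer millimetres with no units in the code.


translate([262, 131, 0]) cube([2404, 2432, 213]);


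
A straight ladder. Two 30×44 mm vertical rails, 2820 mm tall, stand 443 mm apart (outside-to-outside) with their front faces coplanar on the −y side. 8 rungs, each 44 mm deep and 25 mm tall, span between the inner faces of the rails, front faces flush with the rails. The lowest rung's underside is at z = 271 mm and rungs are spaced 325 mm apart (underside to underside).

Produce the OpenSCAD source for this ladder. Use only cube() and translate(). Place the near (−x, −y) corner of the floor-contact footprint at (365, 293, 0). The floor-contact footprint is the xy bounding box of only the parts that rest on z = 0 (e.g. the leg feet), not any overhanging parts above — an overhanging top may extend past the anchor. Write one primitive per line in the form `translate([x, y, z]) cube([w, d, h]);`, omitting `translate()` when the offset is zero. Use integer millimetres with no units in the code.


translate([365, 293, 0]) cube([30, 44, 2820]);
translate([778, 293, 0]) cube([30, 44, 2820]);
translate([395, 293, 271]) cube([383, 44, 25]);
translate([395, 293, 596]) cube([383, 44, 25]);
translate([395, 293, 921]) cube([383, 44, 25]);
translate([395, 293, 1246]) cube([383, 44, 25]);
translate([395, 293, 1571]) cube([383, 44, 25]);
translate([395, 293, 1896]) cube([383, 44, 25]);
translate([395, 293, 2221]) cube([383, 44, 25]);
translate([395, 293, 2546]) cube([383, 44, 25]);


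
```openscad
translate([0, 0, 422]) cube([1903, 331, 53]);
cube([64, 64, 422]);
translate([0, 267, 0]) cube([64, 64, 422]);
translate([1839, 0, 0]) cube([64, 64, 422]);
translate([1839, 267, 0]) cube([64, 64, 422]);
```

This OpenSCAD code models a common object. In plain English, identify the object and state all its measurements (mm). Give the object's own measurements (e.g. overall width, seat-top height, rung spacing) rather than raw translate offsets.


A long wooden bench with a 1903 mm (x) × 331 mm (y) seat, 53 mm thick, its top surface 475 mm above the floor. Four 64 mm square legs at the seat corners, flush with the edges, run from z = 0 to the seat underside.


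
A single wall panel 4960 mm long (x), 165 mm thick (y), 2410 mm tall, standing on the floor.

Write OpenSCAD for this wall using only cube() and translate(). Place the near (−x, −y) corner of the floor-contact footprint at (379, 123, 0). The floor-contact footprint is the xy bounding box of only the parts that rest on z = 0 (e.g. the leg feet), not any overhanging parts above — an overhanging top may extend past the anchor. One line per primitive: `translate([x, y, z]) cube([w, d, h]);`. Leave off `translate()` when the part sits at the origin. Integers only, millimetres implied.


translate([379, 123, 0]) cube([4960, 165, 2410]);


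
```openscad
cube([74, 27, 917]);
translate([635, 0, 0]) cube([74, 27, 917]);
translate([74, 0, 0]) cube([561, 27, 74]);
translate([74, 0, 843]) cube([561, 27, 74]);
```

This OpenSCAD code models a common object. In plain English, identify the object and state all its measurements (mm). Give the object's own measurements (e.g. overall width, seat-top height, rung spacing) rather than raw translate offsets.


A rectangular picture frame lying in the x–z plane (depth along y). The opening is 561 mm wide (x) by 769 mm tall (z), surrounded by a border 74 mm wide on all four sides. The frame is 27 mm deep and is made of two full-height vertical stiles with two horizontal rails fitted between them.


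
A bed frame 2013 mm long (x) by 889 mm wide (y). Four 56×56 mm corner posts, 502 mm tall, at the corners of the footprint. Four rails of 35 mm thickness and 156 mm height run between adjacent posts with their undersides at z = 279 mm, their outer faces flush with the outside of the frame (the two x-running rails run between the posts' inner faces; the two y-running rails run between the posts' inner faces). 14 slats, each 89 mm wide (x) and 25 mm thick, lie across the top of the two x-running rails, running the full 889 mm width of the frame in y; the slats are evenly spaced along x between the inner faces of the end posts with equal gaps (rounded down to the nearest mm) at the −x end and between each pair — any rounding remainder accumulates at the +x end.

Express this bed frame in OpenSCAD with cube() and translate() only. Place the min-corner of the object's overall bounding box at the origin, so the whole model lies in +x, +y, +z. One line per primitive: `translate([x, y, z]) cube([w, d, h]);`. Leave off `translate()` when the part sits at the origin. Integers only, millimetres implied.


cube([56, 56, 502]);
translate([0, 833, 0]) cube([56, 56, 502]);
translate([1957, 0, 0]) cube([56, 56, 502]);
translate([1957, 833, 0]) cube([56, 56, 502]);
translate([56, 0, 279]) cube([1901, 35, 156]);
translate([56, 854, 279]) cube([1901, 35, 156]);
translate([0, 56, 279]) cube([35, 777, 156]);
translate([1978, 56, 279]) cube([35, 777, 156]);
translate([99, 0, 435]) cube([89, 889, 25]);
translate([231, 0, 435]) cube([89, 889, 25]);
translate([363, 0, 435]) cube([89, 889, 25]);
translate([495, 0, 435]) cube([89, 889, 25]);
translate([627, 0, 435]) cube([89, 889, 25]);
translate([759, 0, 435]) cube([89, 889, 25]);
translate([891, 0, 435]) cube([89, 889, 25]);
translate([1023, 0, 435]) cube([89, 889, 25]);
translate([1155, 0, 435]) cube([89, 889, 25]);
translate([1287, 0, 435]) cube([89, 889, 25]);
translate([1419, 0, 435]) cube([89, 889, 25]);
translate([1551, 0, 435]) cube([89, 889, 25]);
translate([1683, 0, 435]) cube([89, 889, 25]);
translate([1815, 0, 435]) cube([89, 889, 25]);


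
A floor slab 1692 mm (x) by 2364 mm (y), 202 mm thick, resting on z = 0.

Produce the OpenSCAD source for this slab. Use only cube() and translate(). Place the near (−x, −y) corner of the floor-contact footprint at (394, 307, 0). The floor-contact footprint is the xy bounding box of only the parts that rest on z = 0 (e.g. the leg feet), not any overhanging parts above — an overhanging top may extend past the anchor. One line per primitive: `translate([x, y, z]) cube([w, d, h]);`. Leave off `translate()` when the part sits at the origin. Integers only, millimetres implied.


translate([394, 307, 0]) cube([1692, 2364, 202]);


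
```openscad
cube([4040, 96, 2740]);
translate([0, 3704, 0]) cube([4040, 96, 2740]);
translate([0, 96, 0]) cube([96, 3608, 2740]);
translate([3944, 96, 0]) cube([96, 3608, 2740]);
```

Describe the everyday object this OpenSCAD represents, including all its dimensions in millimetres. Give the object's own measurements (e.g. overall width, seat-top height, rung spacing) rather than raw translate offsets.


The wall frame of a small rectangular building: four walls, each 2740 mm tall and 96 mm thick, enclosing a footprint 4040 mm (x) by 3800 mm (y) outside-to-outside, with no floor or roof. The front and back walls (the −y and +y sides) span the full width; the two side walls fit between them.


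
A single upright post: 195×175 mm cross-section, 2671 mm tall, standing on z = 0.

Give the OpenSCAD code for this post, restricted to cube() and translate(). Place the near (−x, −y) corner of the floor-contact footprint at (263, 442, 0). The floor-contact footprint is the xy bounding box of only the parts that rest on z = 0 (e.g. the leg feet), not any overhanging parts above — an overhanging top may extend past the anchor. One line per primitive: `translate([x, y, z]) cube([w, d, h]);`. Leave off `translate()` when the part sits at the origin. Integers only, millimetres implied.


translate([263, 442, 0]) cube([195, 175, 2671]);


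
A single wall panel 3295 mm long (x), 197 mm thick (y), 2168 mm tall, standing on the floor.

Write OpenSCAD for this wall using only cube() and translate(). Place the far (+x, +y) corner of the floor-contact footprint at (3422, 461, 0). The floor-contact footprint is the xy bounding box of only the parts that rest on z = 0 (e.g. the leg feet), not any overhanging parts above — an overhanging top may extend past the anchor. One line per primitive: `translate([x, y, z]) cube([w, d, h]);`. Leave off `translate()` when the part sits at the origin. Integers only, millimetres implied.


translate([127, 264, 0]) cube([3295, 197, 2168]);


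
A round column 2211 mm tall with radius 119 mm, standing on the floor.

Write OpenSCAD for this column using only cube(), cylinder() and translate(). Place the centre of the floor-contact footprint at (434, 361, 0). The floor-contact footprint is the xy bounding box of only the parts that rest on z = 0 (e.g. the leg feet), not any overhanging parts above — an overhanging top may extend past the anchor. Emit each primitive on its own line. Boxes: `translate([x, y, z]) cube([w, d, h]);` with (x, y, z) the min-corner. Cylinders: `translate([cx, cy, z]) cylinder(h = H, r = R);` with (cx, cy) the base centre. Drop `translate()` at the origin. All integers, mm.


translate([434, 361, 0]) cylinder(h = 2211, r = 119);


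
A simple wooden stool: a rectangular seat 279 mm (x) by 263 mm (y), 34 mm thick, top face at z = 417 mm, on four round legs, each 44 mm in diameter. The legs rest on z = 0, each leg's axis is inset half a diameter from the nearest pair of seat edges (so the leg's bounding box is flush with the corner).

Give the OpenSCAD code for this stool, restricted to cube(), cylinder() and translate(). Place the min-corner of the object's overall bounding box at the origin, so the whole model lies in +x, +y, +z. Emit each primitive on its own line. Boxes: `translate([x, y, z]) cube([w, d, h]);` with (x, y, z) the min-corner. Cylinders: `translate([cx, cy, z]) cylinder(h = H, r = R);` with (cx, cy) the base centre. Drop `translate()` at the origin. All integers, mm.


translate([0, 0, 383]) cube([279, 263, 34]);
translate([22, 22, 0]) cylinder(h = 383, r = 22);
translate([257, 22, 0]) cylinder(h = 383, r = 22);
translate([22, 241, 0]) cylinder(h = 383, r = 22);
translate([257, 241, 0]) cylinder(h = 383, r = 22);


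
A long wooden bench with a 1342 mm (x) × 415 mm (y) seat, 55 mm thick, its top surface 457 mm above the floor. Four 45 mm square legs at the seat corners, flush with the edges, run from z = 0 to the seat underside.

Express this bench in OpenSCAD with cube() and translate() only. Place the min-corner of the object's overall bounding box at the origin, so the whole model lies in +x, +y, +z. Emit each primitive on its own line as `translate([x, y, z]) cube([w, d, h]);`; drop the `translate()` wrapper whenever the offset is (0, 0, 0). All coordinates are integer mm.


translate([0, 0, 402]) cube([1342, 415, 55]);
cube([45, 45, 402]);
translate([0, 370, 0]) cube([45, 45, 402]);
translate([1297, 0, 0]) cube([45, 45, 402]);
translate([1297, 370, 0]) cube([45, 45, 402]);


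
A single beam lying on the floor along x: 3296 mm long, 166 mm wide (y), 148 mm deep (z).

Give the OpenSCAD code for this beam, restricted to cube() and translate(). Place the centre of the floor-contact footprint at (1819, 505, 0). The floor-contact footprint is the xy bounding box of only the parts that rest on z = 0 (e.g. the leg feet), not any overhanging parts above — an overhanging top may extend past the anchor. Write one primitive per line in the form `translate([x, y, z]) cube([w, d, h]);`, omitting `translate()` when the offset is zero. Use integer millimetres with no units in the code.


translate([171, 422, 0]) cube([3296, 166, 148]);


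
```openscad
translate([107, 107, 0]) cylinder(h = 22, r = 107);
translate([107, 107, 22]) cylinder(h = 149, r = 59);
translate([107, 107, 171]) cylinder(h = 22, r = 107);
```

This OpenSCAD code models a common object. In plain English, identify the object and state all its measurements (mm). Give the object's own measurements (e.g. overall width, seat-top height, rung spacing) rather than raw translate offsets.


A spool: two coaxial disc flanges of radius 107 mm and thickness 22 mm, joined by a core cylinder of radius 59 mm and height 149 mm. The lower flange rests on z = 0 and the three cylinders share a vertical axis.


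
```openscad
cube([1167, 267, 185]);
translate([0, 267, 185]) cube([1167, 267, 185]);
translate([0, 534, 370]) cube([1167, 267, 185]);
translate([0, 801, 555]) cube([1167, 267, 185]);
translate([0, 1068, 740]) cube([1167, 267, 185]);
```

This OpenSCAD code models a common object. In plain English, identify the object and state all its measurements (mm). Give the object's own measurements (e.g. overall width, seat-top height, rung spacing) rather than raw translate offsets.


A straight staircase of 5 solid steps. Each step is 1167 mm wide (x), 267 mm deep (y, the going) and 185 mm tall (the rise). The first step rests on the floor; each subsequent step sits one going further in +y and one rise higher in +z, directly behind and above the previous step with no overlap.


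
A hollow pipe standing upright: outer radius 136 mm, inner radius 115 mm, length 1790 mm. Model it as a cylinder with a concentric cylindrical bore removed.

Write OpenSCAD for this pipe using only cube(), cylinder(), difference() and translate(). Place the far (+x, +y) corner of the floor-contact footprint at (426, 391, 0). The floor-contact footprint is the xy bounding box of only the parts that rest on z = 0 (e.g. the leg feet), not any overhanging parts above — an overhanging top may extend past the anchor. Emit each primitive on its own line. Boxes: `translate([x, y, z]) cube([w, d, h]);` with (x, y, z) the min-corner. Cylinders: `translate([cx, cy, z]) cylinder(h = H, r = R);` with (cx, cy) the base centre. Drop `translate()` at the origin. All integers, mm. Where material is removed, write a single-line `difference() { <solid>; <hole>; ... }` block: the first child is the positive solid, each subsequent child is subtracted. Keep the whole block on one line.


difference() { translate([290, 255, 0]) cylinder(h = 1790, r = 136); translate([290, 255, 0]) cylinder(h = 1790, r = 115); }


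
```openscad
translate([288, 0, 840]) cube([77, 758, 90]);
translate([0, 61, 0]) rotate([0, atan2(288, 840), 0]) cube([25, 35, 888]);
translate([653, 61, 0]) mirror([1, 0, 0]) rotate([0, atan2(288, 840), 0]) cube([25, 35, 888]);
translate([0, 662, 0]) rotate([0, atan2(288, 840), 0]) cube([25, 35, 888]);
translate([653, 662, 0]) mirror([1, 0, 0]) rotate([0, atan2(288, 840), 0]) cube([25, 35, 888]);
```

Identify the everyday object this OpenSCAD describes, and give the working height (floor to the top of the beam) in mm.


A sawhorse. The overall height is 930 mm.

A beam across two mirrored pairs of raked legs — a sawhorse. The beam's underside is at z = 840 (matching the legs' vertical rise in atan2(288, 840)) and the beam is 90 mm tall, so its top is at 840 + 90 = 930 mm. The raked legs top out at the beam's underside, so that is the highest point.


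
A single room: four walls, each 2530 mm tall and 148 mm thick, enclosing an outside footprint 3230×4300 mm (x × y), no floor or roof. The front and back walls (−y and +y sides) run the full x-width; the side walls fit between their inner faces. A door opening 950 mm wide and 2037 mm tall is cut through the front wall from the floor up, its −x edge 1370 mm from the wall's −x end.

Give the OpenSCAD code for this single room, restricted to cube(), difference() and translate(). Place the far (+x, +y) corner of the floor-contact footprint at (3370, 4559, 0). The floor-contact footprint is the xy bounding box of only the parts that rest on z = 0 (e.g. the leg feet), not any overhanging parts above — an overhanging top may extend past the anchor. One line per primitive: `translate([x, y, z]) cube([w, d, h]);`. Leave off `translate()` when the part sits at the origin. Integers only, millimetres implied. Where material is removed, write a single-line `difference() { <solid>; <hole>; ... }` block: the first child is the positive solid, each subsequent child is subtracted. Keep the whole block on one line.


difference() { translate([140, 259, 0]) cube([3230, 148, 2530]); translate([1510, 259, 0]) cube([950, 148, 2037]); }
translate([140, 4411, 0]) cube([3230, 148, 2530]);
translate([140, 407, 0]) cube([148, 4004, 2530]);
translate([3222, 407, 0]) cube([148, 4004, 2530]);


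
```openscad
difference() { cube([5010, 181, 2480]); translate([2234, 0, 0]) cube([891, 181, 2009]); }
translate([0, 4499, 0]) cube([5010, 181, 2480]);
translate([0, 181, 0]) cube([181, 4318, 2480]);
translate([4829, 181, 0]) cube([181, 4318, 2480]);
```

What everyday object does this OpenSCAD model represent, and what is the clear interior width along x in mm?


A single room. The interior width is 4648 mm.

Four walls enclosing a rectangle with a door in the front wall — a room. Outside width 5010 minus two 181 mm walls gives 4648 mm.


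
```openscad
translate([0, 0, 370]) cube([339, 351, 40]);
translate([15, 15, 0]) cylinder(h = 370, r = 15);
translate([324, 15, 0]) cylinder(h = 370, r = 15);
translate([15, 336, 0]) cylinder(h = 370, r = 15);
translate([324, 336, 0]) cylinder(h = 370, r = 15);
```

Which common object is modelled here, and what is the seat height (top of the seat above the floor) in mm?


A stool. The seat height is 410 mm.

A 339×351×40 slab at z = 370 on four corner cylinders — a stool. The seat top is 370 + 40 = 410 mm.


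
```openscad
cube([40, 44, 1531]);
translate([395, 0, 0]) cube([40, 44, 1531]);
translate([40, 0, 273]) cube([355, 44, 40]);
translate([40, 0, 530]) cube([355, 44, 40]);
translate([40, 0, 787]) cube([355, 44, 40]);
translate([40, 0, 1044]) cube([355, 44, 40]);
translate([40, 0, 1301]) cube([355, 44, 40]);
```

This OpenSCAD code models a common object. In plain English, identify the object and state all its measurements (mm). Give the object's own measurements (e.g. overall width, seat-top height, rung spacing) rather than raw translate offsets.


A straight ladder. Two 40×44 mm vertical rails, 1531 mm tall, stand 435 mm apart (outside-to-outside) with their front faces coplanar on the −y side. 5 rungs, each 44 mm deep and 40 mm tall, span between the inner faces of the rails, front faces flush with the rails. The lowest rung's underside is at z = 273 mm and rungs are spaced 257 mm apart (underside to underside).


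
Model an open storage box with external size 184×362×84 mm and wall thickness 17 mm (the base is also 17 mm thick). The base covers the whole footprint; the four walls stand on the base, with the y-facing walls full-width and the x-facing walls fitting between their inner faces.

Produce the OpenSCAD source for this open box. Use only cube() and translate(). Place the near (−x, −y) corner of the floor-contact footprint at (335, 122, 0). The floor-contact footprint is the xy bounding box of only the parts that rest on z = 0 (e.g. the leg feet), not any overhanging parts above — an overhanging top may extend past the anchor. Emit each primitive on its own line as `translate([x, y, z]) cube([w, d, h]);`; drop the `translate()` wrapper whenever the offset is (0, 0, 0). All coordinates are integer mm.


translate([335, 122, 0]) cube([184, 362, 17]);
translate([335, 122, 17]) cube([184, 17, 67]);
translate([335, 467, 17]) cube([184, 17, 67]);
translate([335, 139, 17]) cube([17, 328, 67]);
translate([502, 139, 17]) cube([17, 328, 67]);


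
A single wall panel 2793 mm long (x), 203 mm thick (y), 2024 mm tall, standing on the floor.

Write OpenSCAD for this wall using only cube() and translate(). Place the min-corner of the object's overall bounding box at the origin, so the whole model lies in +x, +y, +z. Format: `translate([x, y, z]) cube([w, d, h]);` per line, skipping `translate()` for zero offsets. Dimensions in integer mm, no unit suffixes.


cube([2793, 203, 2024]);


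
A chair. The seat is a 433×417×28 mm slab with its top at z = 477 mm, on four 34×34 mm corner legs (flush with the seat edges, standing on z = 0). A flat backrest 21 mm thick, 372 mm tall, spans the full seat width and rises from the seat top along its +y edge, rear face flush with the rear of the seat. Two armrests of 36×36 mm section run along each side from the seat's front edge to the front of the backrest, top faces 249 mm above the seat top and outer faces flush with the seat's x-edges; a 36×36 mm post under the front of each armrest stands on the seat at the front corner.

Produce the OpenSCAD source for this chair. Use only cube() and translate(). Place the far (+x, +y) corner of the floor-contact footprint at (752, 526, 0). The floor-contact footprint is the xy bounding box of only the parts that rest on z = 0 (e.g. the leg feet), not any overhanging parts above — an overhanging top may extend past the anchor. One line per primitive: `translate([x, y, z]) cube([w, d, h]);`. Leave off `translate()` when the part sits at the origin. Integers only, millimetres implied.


// leg_h = 477 - 28 = 449
// arm post h = 249 - 36 = 213
translate([319, 109, 449]) cube([433, 417, 28]);
translate([319, 109, 0]) cube([34, 34, 449]);
translate([718, 109, 0]) cube([34, 34, 449]);
translate([319, 492, 0]) cube([34, 34, 449]);
translate([718, 492, 0]) cube([34, 34, 449]);
translate([319, 505, 477]) cube([433, 21, 372]);
translate([319, 109, 690]) cube([36, 396, 36]);
translate([716, 109, 690]) cube([36, 396, 36]);
translate([319, 109, 477]) cube([36, 36, 213]);
translate([716, 109, 477]) cube([36, 36, 213]);


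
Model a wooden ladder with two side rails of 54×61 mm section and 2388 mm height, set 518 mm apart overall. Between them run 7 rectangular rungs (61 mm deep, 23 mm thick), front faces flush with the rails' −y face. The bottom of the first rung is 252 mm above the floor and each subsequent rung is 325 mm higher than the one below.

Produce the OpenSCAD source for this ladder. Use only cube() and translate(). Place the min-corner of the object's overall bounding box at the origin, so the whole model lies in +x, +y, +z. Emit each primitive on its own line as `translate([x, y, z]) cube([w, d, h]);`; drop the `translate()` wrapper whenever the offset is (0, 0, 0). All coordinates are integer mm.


// rung span = 518 - 2*54 = 410
// rung[k] z = 252 + k*325
cube([54, 61, 2388]);
translate([464, 0, 0]) cube([54, 61, 2388]);
translate([54, 0, 252]) cube([410, 61, 23]);
translate([54, 0, 577]) cube([410, 61, 23]);
translate([54, 0, 902]) cube([410, 61, 23]);
translate([54, 0, 1227]) cube([410, 61, 23]);
translate([54, 0, 1552]) cube([410, 61, 23]);
translate([54, 0, 1877]) cube([410, 61, 23]);
translate([54, 0, 2202]) cube([410, 61, 23]);


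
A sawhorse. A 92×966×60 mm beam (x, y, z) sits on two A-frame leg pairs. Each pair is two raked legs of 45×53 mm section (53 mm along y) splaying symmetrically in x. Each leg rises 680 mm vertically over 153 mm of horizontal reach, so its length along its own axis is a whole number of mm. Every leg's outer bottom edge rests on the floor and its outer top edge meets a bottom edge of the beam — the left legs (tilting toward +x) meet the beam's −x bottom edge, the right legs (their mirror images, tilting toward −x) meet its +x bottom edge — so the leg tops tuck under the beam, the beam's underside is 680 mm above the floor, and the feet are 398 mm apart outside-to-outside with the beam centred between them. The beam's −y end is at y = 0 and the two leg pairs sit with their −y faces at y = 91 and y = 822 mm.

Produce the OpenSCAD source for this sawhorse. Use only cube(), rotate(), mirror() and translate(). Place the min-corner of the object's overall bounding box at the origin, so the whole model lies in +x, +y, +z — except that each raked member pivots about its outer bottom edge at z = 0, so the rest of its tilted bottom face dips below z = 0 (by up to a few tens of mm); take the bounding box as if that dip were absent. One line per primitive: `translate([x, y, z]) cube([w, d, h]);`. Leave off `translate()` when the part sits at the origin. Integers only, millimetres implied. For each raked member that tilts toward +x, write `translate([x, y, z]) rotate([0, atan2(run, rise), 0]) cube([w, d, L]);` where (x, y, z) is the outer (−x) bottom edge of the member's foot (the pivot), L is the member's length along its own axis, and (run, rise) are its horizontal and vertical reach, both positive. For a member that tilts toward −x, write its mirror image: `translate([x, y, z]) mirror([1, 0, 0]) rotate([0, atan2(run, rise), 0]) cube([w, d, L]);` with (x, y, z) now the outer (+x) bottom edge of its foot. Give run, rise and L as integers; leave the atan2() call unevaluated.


// leg length = √(153² + 680²) = 697
// right-leg outer foot x = 2·153 + 92 = 398
// beam min-corner = (153, 0, 680)
translate([153, 0, 680]) cube([92, 966, 60]);
translate([0, 91, 0]) rotate([0, atan2(153, 680), 0]) cube([45, 53, 697]);
translate([398, 91, 0]) mirror([1, 0, 0]) rotate([0, atan2(153, 680), 0]) cube([45, 53, 697]);
translate([0, 822, 0]) rotate([0, atan2(153, 680), 0]) cube([45, 53, 697]);
translate([398, 822, 0]) mirror([1, 0, 0]) rotate([0, atan2(153, 680), 0]) cube([45, 53, 697]);


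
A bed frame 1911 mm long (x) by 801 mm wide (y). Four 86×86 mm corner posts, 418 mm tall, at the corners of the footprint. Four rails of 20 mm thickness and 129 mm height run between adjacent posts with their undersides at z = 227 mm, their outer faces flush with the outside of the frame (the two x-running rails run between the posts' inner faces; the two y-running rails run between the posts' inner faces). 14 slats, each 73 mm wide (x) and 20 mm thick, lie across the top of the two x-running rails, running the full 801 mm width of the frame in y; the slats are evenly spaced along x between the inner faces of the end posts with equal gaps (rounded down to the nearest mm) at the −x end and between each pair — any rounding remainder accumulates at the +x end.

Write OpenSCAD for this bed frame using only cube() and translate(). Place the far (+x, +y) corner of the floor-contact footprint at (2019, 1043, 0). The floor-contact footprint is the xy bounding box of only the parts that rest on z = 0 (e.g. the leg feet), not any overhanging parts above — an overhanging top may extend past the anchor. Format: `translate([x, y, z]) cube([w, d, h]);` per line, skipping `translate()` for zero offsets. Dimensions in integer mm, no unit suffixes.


translate([108, 242, 0]) cube([86, 86, 418]);
translate([108, 957, 0]) cube([86, 86, 418]);
translate([1933, 242, 0]) cube([86, 86, 418]);
translate([1933, 957, 0]) cube([86, 86, 418]);
translate([194, 242, 227]) cube([1739, 20, 129]);
translate([194, 1023, 227]) cube([1739, 20, 129]);
translate([108, 328, 227]) cube([20, 629, 129]);
translate([1999, 328, 227]) cube([20, 629, 129]);
translate([241, 242, 356]) cube([73, 801, 20]);
translate([361, 242, 356]) cube([73, 801, 20]);
translate([481, 242, 356]) cube([73, 801, 20]);
translate([601, 242, 356]) cube([73, 801, 20]);
translate([721, 242, 356]) cube([73, 801, 20]);
translate([841, 242, 356]) cube([73, 801, 20]);
translate([961, 242, 356]) cube([73, 801, 20]);
translate([1081, 242, 356]) cube([73, 801, 20]);
translate([1201, 242, 356]) cube([73, 801, 20]);
translate([1321, 242, 356]) cube([73, 801, 20]);
translate([1441, 242, 356]) cube([73, 801, 20]);
translate([1561, 242, 356]) cube([73, 801, 20]);
translate([1681, 242, 356]) cube([73, 801, 20]);
translate([1801, 242, 356]) cube([73, 801, 20]);
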